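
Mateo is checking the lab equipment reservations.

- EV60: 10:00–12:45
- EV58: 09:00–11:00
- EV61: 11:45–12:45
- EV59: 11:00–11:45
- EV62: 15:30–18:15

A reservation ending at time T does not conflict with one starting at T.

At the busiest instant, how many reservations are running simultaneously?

Sweep the timeline, counting +1 at each start and −1 at each end (ends before starts at a tie):
09:00 start EV58 → 1
10:00 start EV60 → 2
11:00 end EV58 → 1
11:00 start EV59 → 2
11:45 end EV59 → 1
11:45 start EV61 → 2
12:45 end EV60 → 1
12:45 end EV61 → 0
15:30 start EV62 → 1
18:15 end EV62 → 0
Peak is 2, at 10:00 (EV58, EV60).

2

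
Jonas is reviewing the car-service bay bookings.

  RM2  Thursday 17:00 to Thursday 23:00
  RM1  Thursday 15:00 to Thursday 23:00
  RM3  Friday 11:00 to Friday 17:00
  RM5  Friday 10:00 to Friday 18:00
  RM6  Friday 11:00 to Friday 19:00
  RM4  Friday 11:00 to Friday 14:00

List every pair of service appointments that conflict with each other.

RM1 & RM2, RM3 & RM4, RM3 & RM5, RM3 & RM6, RM4 & RM5, RM4 & RM6, RM5 & RM6

Sorted by start: RM1, RM2, RM5, RM3, RM4, RM6.
RM2 starts before RM1 ends → RM1 and RM2 overlap.
RM5 starts after RM1 ends; RM1 is clear from here.
RM5 starts after RM2 ends; RM2 is clear from here.
RM3 starts before RM5 ends → RM5 and RM3 overlap.
RM4 starts before RM5 ends → RM5 and RM4 overlap.
RM6 starts before RM5 ends → RM5 and RM6 overlap.
RM4 starts before RM3 ends → RM3 and RM4 overlap.
RM6 starts before RM3 ends → RM3 and RM6 overlap.
RM6 starts before RM4 ends → RM4 and RM6 overlap.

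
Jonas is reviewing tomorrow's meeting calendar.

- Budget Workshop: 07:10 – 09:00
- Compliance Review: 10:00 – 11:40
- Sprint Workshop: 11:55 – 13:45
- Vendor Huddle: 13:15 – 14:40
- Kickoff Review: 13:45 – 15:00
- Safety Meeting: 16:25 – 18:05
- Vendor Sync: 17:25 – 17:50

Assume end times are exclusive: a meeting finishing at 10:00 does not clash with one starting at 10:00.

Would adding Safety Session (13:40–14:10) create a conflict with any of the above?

Yes — it overlaps Kickoff Review, Sprint Workshop, Vendor Huddle

Budget Workshop: ends 09:00 at or before Safety Session starts 13:40 → clear.
Compliance Review: ends 11:40 at or before Safety Session starts 13:40 → clear.
Sprint Workshop: starts 11:55 before Safety Session ends 14:10, and ends 13:45 after Safety Session starts 13:40 → overlap.
Vendor Huddle: starts 13:15 before Safety Session ends 14:10, and ends 14:40 after Safety Session starts 13:40 → overlap.
Kickoff Review: starts 13:45 before Safety Session ends 14:10, and ends 15:00 after Safety Session starts 13:40 → overlap.
Safety Meeting: starts 16:25 at or after Safety Session ends 14:10 → clear.
Vendor Sync: starts 17:25 at or after Safety Session ends 14:10 → clear.
Safety Session overlaps Sprint Workshop, Vendor Huddle, Kickoff Review.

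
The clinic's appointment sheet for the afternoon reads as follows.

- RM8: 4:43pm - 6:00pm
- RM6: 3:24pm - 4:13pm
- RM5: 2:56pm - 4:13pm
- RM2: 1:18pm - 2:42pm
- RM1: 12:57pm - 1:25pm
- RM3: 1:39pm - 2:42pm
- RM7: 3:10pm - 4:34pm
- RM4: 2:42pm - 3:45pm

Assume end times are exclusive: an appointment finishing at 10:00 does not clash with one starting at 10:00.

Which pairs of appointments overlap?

Check each pair: they overlap iff neither finishes before the other starts.
Sorted by start: RM1, RM2, RM3, RM4, RM5, RM7, RM6, RM8.
RM2 starts before RM1 ends → RM1 and RM2 overlap.
RM3 starts after RM1 ends, so nothing later overlaps RM1 either.
RM3 starts before RM2 ends → RM2 and RM3 overlap.
RM4 starts exactly when RM2 ends (back-to-back, no overlap), so nothing later overlaps RM2 either.
RM4 starts exactly when RM3 ends (back-to-back, no overlap), so nothing later overlaps RM3 either.
RM5 starts before RM4 ends → RM4 and RM5 overlap.
RM7 starts before RM4 ends → RM4 and RM7 overlap.
RM6 starts before RM4 ends → RM4 and RM6 overlap.
RM8 starts after RM4 ends.
RM7 starts before RM5 ends → RM5 and RM7 overlap.
RM6 starts before RM5 ends → RM5 and RM6 overlap.
RM8 starts after RM5 ends.
RM6 starts before RM7 ends → RM7 and RM6 overlap.
RM8 starts after RM7 ends.
RM8 starts after RM6 ends.

RM1 & RM2, RM2 & RM3, RM4 & RM5, RM4 & RM6, RM4 & RM7, RM5 & RM6, RM5 & RM7, RM6 & RM7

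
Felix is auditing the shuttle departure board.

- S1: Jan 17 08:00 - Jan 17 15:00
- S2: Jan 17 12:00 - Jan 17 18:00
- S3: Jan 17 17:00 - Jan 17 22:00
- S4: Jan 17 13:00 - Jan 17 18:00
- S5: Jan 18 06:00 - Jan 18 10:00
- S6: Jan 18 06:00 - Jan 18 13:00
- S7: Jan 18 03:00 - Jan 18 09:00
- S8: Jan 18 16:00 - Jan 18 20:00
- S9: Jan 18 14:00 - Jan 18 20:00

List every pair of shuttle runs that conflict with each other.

S1 & S2, S1 & S4, S2 & S3, S2 & S4, S3 & S4, S5 & S6, S5 & S7, S6 & S7, S8 & S9

Sorted by start: S1, S2, S4, S3, S7, S5, S6, S9, S8.
S2 starts before S1 ends → S1 and S2 overlap.
S4 starts before S1 ends → S1 and S4 overlap.
S3 starts after S1 ends — done with S1.
S4 starts before S2 ends → S2 and S4 overlap.
S3 starts before S2 ends → S2 and S3 overlap.
S7 starts after S2 ends — done with S2.
S3 starts before S4 ends → S4 and S3 overlap.
S7 starts after S4 ends — done with S4.
S7 starts after S3 ends — done with S3.
S5 starts before S7 ends → S7 and S5 overlap.
S6 starts before S7 ends → S7 and S6 overlap.
S9 starts after S7 ends — done with S7.
S6 starts before S5 ends → S5 and S6 overlap.
S9 starts after S5 ends — done with S5.
S9 starts after S6 ends — done with S6.
S8 starts before S9 ends → S9 and S8 overlap.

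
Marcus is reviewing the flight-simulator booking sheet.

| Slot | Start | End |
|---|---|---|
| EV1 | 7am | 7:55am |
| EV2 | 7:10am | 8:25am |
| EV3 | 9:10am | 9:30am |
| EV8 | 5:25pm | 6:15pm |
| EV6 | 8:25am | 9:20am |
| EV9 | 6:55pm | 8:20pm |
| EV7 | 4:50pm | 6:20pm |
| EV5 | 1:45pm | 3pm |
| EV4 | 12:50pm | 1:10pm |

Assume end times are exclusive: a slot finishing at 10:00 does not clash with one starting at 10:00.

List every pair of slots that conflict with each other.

Sorted by start: EV1, EV2, EV6, EV3, EV4, EV5, EV7, EV8, EV9.
EV2 starts before EV1 ends → EV1 and EV2 overlap.
EV6 starts after EV1 ends; EV1 is clear from here.
EV6 starts exactly when EV2 ends (back-to-back, no overlap); EV2 is clear from here.
EV3 starts before EV6 ends → EV6 and EV3 overlap.
EV4 starts after EV6 ends; EV6 is clear from here.
EV4 starts after EV3 ends; EV3 is clear from here.
EV5 starts after EV4 ends; EV4 is clear from here.
EV7 starts after EV5 ends; EV5 is clear from here.
EV8 starts before EV7 ends → EV7 and EV8 overlap.
EV9 starts after EV7 ends.
EV9 starts after EV8 ends.

EV1 & EV2, EV3 & EV6, EV7 & EV8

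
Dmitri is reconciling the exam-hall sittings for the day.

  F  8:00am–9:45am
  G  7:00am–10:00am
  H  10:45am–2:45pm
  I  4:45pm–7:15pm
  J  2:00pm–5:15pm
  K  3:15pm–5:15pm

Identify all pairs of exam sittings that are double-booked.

F & G, H & J, I & J, I & K, J & K

Sorted by start: G, F, H, J, K, I.
F starts before G ends → G and F overlap.
H starts after G ends; G is clear from here.
H starts after F ends; F is clear from here.
J starts before H ends → H and J overlap.
K starts after H ends; H is clear from here.
K starts before J ends → J and K overlap.
I starts before J ends → J and I overlap.
I starts before K ends → K and I overlap.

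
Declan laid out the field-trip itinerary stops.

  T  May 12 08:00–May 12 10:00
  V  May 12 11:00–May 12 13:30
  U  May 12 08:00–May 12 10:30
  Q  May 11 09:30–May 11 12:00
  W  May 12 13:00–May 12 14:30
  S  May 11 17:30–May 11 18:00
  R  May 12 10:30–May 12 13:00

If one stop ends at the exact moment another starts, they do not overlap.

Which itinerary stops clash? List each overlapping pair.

Check each pair: they overlap iff neither finishes before the other starts.
Sorted by start: Q, S, T, U, R, V, W.
S starts after Q ends, so Q has no further overlaps.
T starts after S ends, so S has no further overlaps.
U starts before T ends → T and U overlap.
R starts after T ends, so T has no further overlaps.
R starts exactly when U ends (back-to-back, no overlap), so U has no further overlaps.
V starts before R ends → R and V overlap.
W starts exactly when R ends (back-to-back, no overlap).
W starts before V ends → V and W overlap.

R & V, T & U, V & W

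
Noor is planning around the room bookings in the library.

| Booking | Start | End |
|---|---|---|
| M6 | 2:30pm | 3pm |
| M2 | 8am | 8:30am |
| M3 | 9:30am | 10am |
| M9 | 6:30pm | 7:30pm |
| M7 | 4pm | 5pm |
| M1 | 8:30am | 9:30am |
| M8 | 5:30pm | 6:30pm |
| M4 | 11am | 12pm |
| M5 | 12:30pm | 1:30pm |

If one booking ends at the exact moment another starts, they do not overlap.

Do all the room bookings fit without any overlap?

Sorted by start: M2, M1, M3, M4, M5, M6, M7, M8, M9.
M1 starts exactly when M2 ends (back-to-back, no overlap); M2 is clear from here.
M3 starts exactly when M1 ends (back-to-back, no overlap); M1 is clear from here.
M4 starts after M3 ends; M3 is clear from here.
M5 starts after M4 ends; M4 is clear from here.
M6 starts after M5 ends; M5 is clear from here.
M7 starts after M6 ends; M6 is clear from here.
M8 starts after M7 ends; M7 is clear from here.
M9 starts exactly when M8 ends (back-to-back, no overlap).
Every pair is clear; the schedule has no overlaps.

Yes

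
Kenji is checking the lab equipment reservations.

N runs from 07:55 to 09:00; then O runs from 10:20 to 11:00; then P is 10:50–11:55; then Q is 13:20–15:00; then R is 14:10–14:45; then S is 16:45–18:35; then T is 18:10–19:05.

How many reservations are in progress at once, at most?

2

Sweep the timeline, counting +1 at each start and −1 at each end (ends before starts at a tie):
07:55 start N → 1
09:00 end N → 0
10:20 start O → 1
10:50 start P → 2
11:00 end O → 1
11:55 end P → 0
13:20 start Q → 1
14:10 start R → 2
14:45 end R → 1
15:00 end Q → 0
16:45 start S → 1
18:10 start T → 2
18:35 end S → 1
19:05 end T → 0
Peak is 2, at 10:50 (O, P).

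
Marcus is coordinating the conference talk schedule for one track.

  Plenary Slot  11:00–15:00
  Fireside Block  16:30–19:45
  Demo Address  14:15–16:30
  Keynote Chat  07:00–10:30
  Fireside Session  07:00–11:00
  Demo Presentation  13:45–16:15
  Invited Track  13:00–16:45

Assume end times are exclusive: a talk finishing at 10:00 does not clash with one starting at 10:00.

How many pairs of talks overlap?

Sorted by start: Fireside Session, Keynote Chat, Plenary Slot, Invited Track, Demo Presentation, Demo Address, Fireside Block.
Keynote Chat starts before Fireside Session ends → Fireside Session and Keynote Chat overlap.
Plenary Slot starts exactly when Fireside Session ends (back-to-back, no overlap); Fireside Session is clear from here.
Plenary Slot starts after Keynote Chat ends; Keynote Chat is clear from here.
Invited Track starts before Plenary Slot ends → Plenary Slot and Invited Track overlap.
Demo Presentation starts before Plenary Slot ends → Plenary Slot and Demo Presentation overlap.
Demo Address starts before Plenary Slot ends → Plenary Slot and Demo Address overlap.
Fireside Block starts after Plenary Slot ends.
Demo Presentation starts before Invited Track ends → Invited Track and Demo Presentation overlap.
Demo Address starts before Invited Track ends → Invited Track and Demo Address overlap.
Fireside Block starts before Invited Track ends → Invited Track and Fireside Block overlap.
Demo Address starts before Demo Presentation ends → Demo Presentation and Demo Address overlap.
Fireside Block starts after Demo Presentation ends.
Fireside Block starts exactly when Demo Address ends (back-to-back, no overlap).
Overlapping pairs: Demo Address & Demo Presentation, Demo Address & Invited Track, Demo Address & Plenary Slot, Demo Presentation & Invited Track, Demo Presentation & Plenary Slot, Fireside Block & Invited Track, Fireside Session & Keynote Chat, Invited Track & Plenary Slot — 8 in total.

8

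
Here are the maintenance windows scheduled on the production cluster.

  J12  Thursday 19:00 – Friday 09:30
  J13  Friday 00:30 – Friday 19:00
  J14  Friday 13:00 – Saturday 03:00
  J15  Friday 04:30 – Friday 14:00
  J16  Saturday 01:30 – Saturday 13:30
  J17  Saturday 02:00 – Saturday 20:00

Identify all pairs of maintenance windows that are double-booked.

J12 & J13, J12 & J15, J13 & J14, J13 & J15, J14 & J15, J14 & J16, J14 & J17, J16 & J17

Sorted by start: J12, J13, J15, J14, J16, J17.
J13 starts before J12 ends → J12 and J13 overlap.
J15 starts before J12 ends → J12 and J15 overlap.
J14 starts after J12 ends; J12 is clear from here.
J15 starts before J13 ends → J13 and J15 overlap.
J14 starts before J13 ends → J13 and J14 overlap.
J16 starts after J13 ends; J13 is clear from here.
J14 starts before J15 ends → J15 and J14 overlap.
J16 starts after J15 ends; J15 is clear from here.
J16 starts before J14 ends → J14 and J16 overlap.
J17 starts before J14 ends → J14 and J17 overlap.
J17 starts before J16 ends → J16 and J17 overlap.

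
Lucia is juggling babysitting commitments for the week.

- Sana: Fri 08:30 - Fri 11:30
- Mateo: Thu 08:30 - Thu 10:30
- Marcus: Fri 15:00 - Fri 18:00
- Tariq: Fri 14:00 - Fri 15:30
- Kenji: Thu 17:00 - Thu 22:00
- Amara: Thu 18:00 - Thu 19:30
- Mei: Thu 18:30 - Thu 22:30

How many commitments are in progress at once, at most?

Walk through starts and ends in time order (an end at T is processed before a start at T):
Thu 08:30 start Mateo → 1
Thu 10:30 end Mateo → 0
Thu 17:00 start Kenji → 1
Thu 18:00 start Amara → 2
Thu 18:30 start Mei → 3
Thu 19:30 end Amara → 2
Thu 22:00 end Kenji → 1
Thu 22:30 end Mei → 0
Fri 08:30 start Sana → 1
Fri 11:30 end Sana → 0
Fri 14:00 start Tariq → 1
Fri 15:00 start Marcus → 2
Fri 15:30 end Tariq → 1
Fri 18:00 end Marcus → 0
Peak is 3, at Thu 18:30 (Amara, Kenji, Mei).

3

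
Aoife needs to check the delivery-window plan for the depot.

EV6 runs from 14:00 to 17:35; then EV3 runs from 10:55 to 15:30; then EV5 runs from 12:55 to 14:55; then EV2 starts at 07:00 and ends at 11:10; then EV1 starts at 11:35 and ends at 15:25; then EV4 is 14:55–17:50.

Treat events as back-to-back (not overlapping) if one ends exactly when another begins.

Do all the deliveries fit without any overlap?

Sorted by start: EV2, EV3, EV1, EV5, EV6, EV4.
EV3 starts before EV2 ends → EV2 and EV3 overlap.
That's a conflict, so the schedule is not conflict-free.

No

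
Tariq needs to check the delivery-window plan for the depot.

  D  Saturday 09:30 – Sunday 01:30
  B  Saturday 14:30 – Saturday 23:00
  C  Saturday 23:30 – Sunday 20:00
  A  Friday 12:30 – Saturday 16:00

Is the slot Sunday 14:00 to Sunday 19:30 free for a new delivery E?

A: ends Saturday 16:00 at or before E starts Sunday 14:00 → clear.
D: ends Sunday 01:30 at or before E starts Sunday 14:00 → clear.
B: ends Saturday 23:00 at or before E starts Sunday 14:00 → clear.
C: starts Saturday 23:30 before E ends Sunday 19:30, and ends Sunday 20:00 after E starts Sunday 14:00 → overlap.
E overlaps C.

No — it overlaps C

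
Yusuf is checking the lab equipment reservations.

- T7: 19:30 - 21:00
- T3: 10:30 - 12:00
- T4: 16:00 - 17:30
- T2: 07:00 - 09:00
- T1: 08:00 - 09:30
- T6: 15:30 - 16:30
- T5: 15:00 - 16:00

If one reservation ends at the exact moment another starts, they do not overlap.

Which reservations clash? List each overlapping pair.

T1 & T2, T4 & T6, T5 & T6

Sorted by start: T2, T1, T3, T5, T6, T4, T7.
T1 starts before T2 ends → T2 and T1 overlap.
T3 starts after T2 ends, so T2 has no further overlaps.
T3 starts after T1 ends, so T1 has no further overlaps.
T5 starts after T3 ends, so T3 has no further overlaps.
T6 starts before T5 ends → T5 and T6 overlap.
T4 starts exactly when T5 ends (back-to-back, no overlap), so T5 has no further overlaps.
T4 starts before T6 ends → T6 and T4 overlap.
T7 starts after T6 ends.
T7 starts after T4 ends.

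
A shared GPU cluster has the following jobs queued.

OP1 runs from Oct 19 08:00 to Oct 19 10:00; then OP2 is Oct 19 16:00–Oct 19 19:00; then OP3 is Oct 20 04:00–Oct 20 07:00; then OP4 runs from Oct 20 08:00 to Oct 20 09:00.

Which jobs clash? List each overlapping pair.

no overlapping pairs

Check each pair: they overlap iff neither finishes before the other starts.
Sorted by start: OP1, OP2, OP3, OP4.
OP2 starts after OP1 ends, so nothing later overlaps OP1 either.
OP3 starts after OP2 ends, so nothing later overlaps OP2 either.
OP4 starts after OP3 ends.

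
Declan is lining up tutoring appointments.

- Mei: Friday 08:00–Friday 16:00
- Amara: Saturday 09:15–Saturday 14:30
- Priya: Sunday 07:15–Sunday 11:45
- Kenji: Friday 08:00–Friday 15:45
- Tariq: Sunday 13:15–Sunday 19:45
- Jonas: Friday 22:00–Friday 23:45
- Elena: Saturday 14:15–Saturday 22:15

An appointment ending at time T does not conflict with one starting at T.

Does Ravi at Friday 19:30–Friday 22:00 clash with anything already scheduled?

Kenji: ends Friday 15:45 at or before Ravi starts Friday 19:30 → clear.
Mei: ends Friday 16:00 at or before Ravi starts Friday 19:30 → clear.
Jonas: starts Friday 22:00 at or after Ravi ends Friday 22:00 → clear.
Amara: starts Saturday 09:15 at or after Ravi ends Friday 22:00 → clear.
Elena: starts Saturday 14:15 at or after Ravi ends Friday 22:00 → clear.
Priya: starts Sunday 07:15 at or after Ravi ends Friday 22:00 → clear.
Tariq: starts Sunday 13:15 at or after Ravi ends Friday 22:00 → clear.

No — it doesn't clash with anything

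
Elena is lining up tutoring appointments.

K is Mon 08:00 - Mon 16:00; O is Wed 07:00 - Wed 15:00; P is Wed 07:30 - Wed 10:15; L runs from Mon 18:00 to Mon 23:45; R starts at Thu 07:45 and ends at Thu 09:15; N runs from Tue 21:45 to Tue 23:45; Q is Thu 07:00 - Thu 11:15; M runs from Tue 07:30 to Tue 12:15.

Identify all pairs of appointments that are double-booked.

Check each pair: they overlap iff neither finishes before the other starts.
Sorted by start: K, L, M, N, O, P, Q, R.
L starts after K ends; K is clear from here.
M starts after L ends; L is clear from here.
N starts after M ends; M is clear from here.
O starts after N ends; N is clear from here.
P starts before O ends → O and P overlap.
Q starts after O ends; O is clear from here.
Q starts after P ends; P is clear from here.
R starts before Q ends → Q and R overlap.

O & P, Q & R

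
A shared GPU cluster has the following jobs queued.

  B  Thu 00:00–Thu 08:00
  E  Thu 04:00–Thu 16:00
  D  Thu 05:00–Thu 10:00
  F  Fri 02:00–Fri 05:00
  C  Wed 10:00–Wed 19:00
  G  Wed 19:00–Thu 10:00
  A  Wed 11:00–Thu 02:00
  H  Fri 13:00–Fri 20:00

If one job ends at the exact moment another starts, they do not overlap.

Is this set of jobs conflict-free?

No

Check each pair: they overlap iff neither finishes before the other starts.
Sorted by start: C, A, G, B, E, D, F, H.
A starts before C ends → C and A overlap.
That's a conflict, so the schedule is not conflict-free.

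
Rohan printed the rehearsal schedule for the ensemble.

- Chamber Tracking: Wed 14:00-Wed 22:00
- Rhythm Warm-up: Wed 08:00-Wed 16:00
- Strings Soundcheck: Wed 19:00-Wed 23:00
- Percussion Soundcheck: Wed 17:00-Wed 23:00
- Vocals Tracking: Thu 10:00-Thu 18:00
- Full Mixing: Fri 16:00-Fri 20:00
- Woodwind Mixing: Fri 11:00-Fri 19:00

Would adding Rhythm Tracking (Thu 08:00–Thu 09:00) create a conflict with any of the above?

Rhythm Warm-up: ends Wed 16:00 at or before Rhythm Tracking starts Thu 08:00 → clear.
Chamber Tracking: ends Wed 22:00 at or before Rhythm Tracking starts Thu 08:00 → clear.
Percussion Soundcheck: ends Wed 23:00 at or before Rhythm Tracking starts Thu 08:00 → clear.
Strings Soundcheck: ends Wed 23:00 at or before Rhythm Tracking starts Thu 08:00 → clear.
Vocals Tracking: starts Thu 10:00 at or after Rhythm Tracking ends Thu 09:00 → clear.
Woodwind Mixing: starts Fri 11:00 at or after Rhythm Tracking ends Thu 09:00 → clear.
Full Mixing: starts Fri 16:00 at or after Rhythm Tracking ends Thu 09:00 → clear.

No — it doesn't clash with anything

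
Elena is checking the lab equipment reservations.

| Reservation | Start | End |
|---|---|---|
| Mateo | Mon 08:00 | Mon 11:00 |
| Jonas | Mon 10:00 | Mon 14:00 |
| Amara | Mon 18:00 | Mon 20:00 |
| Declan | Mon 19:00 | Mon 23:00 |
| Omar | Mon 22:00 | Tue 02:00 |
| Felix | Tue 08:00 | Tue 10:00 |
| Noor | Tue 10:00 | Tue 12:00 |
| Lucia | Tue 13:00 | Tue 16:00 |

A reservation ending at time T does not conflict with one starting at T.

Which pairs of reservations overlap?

Sorted by start: Mateo, Jonas, Amara, Declan, Omar, Felix, Noor, Lucia.
Jonas starts before Mateo ends → Mateo and Jonas overlap.
Amara starts after Mateo ends, so nothing later overlaps Mateo either.
Amara starts after Jonas ends, so nothing later overlaps Jonas either.
Declan starts before Amara ends → Amara and Declan overlap.
Omar starts after Amara ends, so nothing later overlaps Amara either.
Omar starts before Declan ends → Declan and Omar overlap.
Felix starts after Declan ends, so nothing later overlaps Declan either.
Felix starts after Omar ends, so nothing later overlaps Omar either.
Noor starts exactly when Felix ends (back-to-back, no overlap), so nothing later overlaps Felix either.
Lucia starts after Noor ends.

Amara & Declan, Declan & Omar, Jonas & Mateo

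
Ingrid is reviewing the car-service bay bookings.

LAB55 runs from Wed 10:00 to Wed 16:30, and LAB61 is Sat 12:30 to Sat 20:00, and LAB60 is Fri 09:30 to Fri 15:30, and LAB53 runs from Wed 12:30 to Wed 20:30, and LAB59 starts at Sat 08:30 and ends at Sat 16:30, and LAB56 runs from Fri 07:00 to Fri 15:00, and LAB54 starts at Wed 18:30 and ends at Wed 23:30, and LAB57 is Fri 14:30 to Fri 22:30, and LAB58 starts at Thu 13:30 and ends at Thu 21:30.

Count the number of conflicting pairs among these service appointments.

6

Check each pair: they overlap iff neither finishes before the other starts.
Sorted by start: LAB55, LAB53, LAB54, LAB58, LAB56, LAB60, LAB57, LAB59, LAB61.
LAB53 starts before LAB55 ends → LAB55 and LAB53 overlap.
LAB54 starts after LAB55 ends; LAB55 is clear from here.
LAB54 starts before LAB53 ends → LAB53 and LAB54 overlap.
LAB58 starts after LAB53 ends; LAB53 is clear from here.
LAB58 starts after LAB54 ends; LAB54 is clear from here.
LAB56 starts after LAB58 ends; LAB58 is clear from here.
LAB60 starts before LAB56 ends → LAB56 and LAB60 overlap.
LAB57 starts before LAB56 ends → LAB56 and LAB57 overlap.
LAB59 starts after LAB56 ends; LAB56 is clear from here.
LAB57 starts before LAB60 ends → LAB60 and LAB57 overlap.
LAB59 starts after LAB60 ends; LAB60 is clear from here.
LAB59 starts after LAB57 ends; LAB57 is clear from here.
LAB61 starts before LAB59 ends → LAB59 and LAB61 overlap.
Overlapping pairs: LAB53 & LAB54, LAB53 & LAB55, LAB56 & LAB57, LAB56 & LAB60, LAB57 & LAB60, LAB59 & LAB61 — 6 in total.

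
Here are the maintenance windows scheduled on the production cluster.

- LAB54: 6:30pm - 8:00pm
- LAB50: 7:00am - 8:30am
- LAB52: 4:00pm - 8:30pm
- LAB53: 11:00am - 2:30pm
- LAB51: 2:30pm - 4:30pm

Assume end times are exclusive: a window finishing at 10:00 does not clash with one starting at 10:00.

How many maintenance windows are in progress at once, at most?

2

Walk through starts and ends in time order (an end at T is processed before a start at T):
7:00am start LAB50 → 1
8:30am end LAB50 → 0
11:00am start LAB53 → 1
2:30pm end LAB53 → 0
2:30pm start LAB51 → 1
4:00pm start LAB52 → 2
4:30pm end LAB51 → 1
6:30pm start LAB54 → 2
8:00pm end LAB54 → 1
8:30pm end LAB52 → 0
Peak is 2, at 4:00pm (LAB51, LAB52).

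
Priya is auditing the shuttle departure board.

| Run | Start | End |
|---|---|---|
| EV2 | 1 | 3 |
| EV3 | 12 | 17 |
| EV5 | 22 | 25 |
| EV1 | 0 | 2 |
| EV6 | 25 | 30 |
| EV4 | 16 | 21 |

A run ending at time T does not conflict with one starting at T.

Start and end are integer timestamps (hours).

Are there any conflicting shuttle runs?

Two intervals overlap when each starts before the other ends.
Sorted by start: EV1, EV2, EV3, EV4, EV5, EV6.
EV2 starts before EV1 ends → EV1 and EV2 overlap.
That's a conflict, so the schedule is not conflict-free.

Yes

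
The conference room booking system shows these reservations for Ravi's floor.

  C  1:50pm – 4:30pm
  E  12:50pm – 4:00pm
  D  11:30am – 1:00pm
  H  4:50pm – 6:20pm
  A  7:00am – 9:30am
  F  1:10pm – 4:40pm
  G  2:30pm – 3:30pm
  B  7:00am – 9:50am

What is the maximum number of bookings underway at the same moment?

4

Walk through starts and ends in time order (an end at T is processed before a start at T):
7:00am start A → 1
7:00am start B → 2
9:30am end A → 1
9:50am end B → 0
11:30am start D → 1
12:50pm start E → 2
1:00pm end D → 1
1:10pm start F → 2
1:50pm start C → 3
2:30pm start G → 4
3:30pm end G → 3
4:00pm end E → 2
4:30pm end C → 1
4:40pm end F → 0
4:50pm start H → 1
6:20pm end H → 0
Peak is 4, at 2:30pm (C, E, F, G).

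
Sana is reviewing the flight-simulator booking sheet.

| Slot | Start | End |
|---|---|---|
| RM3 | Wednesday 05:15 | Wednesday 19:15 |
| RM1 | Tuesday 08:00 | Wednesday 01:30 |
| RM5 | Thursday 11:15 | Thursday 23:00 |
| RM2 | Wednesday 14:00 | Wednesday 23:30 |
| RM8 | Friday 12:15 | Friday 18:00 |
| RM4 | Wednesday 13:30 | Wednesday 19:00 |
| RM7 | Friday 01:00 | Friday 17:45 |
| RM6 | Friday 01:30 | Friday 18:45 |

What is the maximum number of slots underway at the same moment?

Walk through starts and ends in time order (an end at T is processed before a start at T):
Tuesday 08:00 start RM1 → 1
Wednesday 01:30 end RM1 → 0
Wednesday 05:15 start RM3 → 1
Wednesday 13:30 start RM4 → 2
Wednesday 14:00 start RM2 → 3
Wednesday 19:00 end RM4 → 2
Wednesday 19:15 end RM3 → 1
Wednesday 23:30 end RM2 → 0
Thursday 11:15 start RM5 → 1
Thursday 23:00 end RM5 → 0
Friday 01:00 start RM7 → 1
Friday 01:30 start RM6 → 2
Friday 12:15 start RM8 → 3
Friday 17:45 end RM7 → 2
Friday 18:00 end RM8 → 1
Friday 18:45 end RM6 → 0
Peak is 3, at Wednesday 14:00 (RM2, RM3, RM4).

3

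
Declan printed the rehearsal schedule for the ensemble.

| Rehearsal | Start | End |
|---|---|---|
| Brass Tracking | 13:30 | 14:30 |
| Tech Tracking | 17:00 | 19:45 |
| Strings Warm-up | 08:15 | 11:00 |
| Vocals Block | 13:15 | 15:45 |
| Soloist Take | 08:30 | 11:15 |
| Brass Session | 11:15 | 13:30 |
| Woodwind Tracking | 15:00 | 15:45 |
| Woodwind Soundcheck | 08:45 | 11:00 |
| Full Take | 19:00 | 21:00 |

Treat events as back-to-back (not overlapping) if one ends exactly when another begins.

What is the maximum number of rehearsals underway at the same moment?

Sort all start/end points and keep a running count:
08:15 start Strings Warm-up → 1
08:30 start Soloist Take → 2
08:45 start Woodwind Soundcheck → 3
11:00 end Strings Warm-up → 2
11:00 end Woodwind Soundcheck → 1
11:15 end Soloist Take → 0
11:15 start Brass Session → 1
13:15 start Vocals Block → 2
13:30 end Brass Session → 1
13:30 start Brass Tracking → 2
14:30 end Brass Tracking → 1
15:00 start Woodwind Tracking → 2
15:45 end Vocals Block → 1
15:45 end Woodwind Tracking → 0
17:00 start Tech Tracking → 1
19:00 start Full Take → 2
19:45 end Tech Tracking → 1
21:00 end Full Take → 0
Peak is 3, at 08:45 (Soloist Take, Strings Warm-up, Woodwind Soundcheck).

3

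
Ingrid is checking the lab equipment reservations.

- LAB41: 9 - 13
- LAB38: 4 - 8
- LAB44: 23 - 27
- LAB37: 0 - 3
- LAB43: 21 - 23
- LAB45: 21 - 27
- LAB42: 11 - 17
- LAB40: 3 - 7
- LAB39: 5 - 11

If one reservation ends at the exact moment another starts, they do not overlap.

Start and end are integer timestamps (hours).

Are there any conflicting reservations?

Yes

Sorted by start: LAB37, LAB40, LAB38, LAB39, LAB41, LAB42, LAB43, LAB45, LAB44.
LAB40 starts exactly when LAB37 ends (back-to-back, no overlap), so nothing later overlaps LAB37 either.
LAB38 starts before LAB40 ends → LAB40 and LAB38 overlap.
That's a conflict, so the schedule is not conflict-free.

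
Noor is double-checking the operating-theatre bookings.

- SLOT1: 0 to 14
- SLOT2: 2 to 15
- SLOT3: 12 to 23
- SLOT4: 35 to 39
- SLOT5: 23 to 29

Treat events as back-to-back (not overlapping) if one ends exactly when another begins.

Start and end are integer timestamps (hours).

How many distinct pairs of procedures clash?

Sorted by start: SLOT1, SLOT2, SLOT3, SLOT5, SLOT4.
SLOT2 starts before SLOT1 ends → SLOT1 and SLOT2 overlap.
SLOT3 starts before SLOT1 ends → SLOT1 and SLOT3 overlap.
SLOT5 starts after SLOT1 ends, so SLOT1 has no further overlaps.
SLOT3 starts before SLOT2 ends → SLOT2 and SLOT3 overlap.
SLOT5 starts after SLOT2 ends, so SLOT2 has no further overlaps.
SLOT5 starts exactly when SLOT3 ends (back-to-back, no overlap), so SLOT3 has no further overlaps.
SLOT4 starts after SLOT5 ends.
Overlapping pairs: SLOT1 & SLOT2, SLOT1 & SLOT3, SLOT2 & SLOT3 — 3 in total.

3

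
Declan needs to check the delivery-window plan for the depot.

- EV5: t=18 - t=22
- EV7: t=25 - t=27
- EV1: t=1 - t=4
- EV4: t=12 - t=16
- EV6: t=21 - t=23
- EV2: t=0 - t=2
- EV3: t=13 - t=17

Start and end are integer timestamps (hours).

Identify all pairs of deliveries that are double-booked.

Sorted by start: EV2, EV1, EV4, EV3, EV5, EV6, EV7.
EV1 starts before EV2 ends → EV2 and EV1 overlap.
EV4 starts after EV2 ends, so nothing later overlaps EV2 either.
EV4 starts after EV1 ends, so nothing later overlaps EV1 either.
EV3 starts before EV4 ends → EV4 and EV3 overlap.
EV5 starts after EV4 ends, so nothing later overlaps EV4 either.
EV5 starts after EV3 ends, so nothing later overlaps EV3 either.
EV6 starts before EV5 ends → EV5 and EV6 overlap.
EV7 starts after EV5 ends.
EV7 starts after EV6 ends.

EV1 & EV2, EV3 & EV4, EV5 & EV6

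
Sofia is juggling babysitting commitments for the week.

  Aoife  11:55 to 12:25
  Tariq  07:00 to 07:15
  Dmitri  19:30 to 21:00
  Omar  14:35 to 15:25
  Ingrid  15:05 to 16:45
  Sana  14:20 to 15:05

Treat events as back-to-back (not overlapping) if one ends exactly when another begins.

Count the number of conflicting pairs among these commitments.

Check each pair: they overlap iff neither finishes before the other starts.
Sorted by start: Tariq, Aoife, Sana, Omar, Ingrid, Dmitri.
Aoife starts after Tariq ends, so Tariq has no further overlaps.
Sana starts after Aoife ends, so Aoife has no further overlaps.
Omar starts before Sana ends → Sana and Omar overlap.
Ingrid starts exactly when Sana ends (back-to-back, no overlap), so Sana has no further overlaps.
Ingrid starts before Omar ends → Omar and Ingrid overlap.
Dmitri starts after Omar ends.
Dmitri starts after Ingrid ends.
Overlapping pairs: Ingrid & Omar, Omar & Sana — 2 in total.

2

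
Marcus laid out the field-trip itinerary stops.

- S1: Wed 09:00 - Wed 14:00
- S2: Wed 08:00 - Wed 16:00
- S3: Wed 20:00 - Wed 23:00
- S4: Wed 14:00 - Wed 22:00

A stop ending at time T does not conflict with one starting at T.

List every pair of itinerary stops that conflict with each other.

Check each pair: they overlap iff neither finishes before the other starts.
Sorted by start: S2, S1, S4, S3.
S1 starts before S2 ends → S2 and S1 overlap.
S4 starts before S2 ends → S2 and S4 overlap.
S3 starts after S2 ends.
S4 starts exactly when S1 ends (back-to-back, no overlap), so nothing later overlaps S1 either.
S3 starts before S4 ends → S4 and S3 overlap.

S1 & S2, S2 & S4, S3 & S4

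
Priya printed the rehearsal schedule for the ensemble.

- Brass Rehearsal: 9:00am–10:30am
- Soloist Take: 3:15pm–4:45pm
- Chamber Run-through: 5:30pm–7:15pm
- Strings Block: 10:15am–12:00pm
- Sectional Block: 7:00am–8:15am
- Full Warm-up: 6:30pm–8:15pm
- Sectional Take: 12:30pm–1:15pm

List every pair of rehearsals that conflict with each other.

Check each pair: they overlap iff neither finishes before the other starts.
Sorted by start: Sectional Block, Brass Rehearsal, Strings Block, Sectional Take, Soloist Take, Chamber Run-through, Full Warm-up.
Brass Rehearsal starts after Sectional Block ends, so Sectional Block has no further overlaps.
Strings Block starts before Brass Rehearsal ends → Brass Rehearsal and Strings Block overlap.
Sectional Take starts after Brass Rehearsal ends, so Brass Rehearsal has no further overlaps.
Sectional Take starts after Strings Block ends, so Strings Block has no further overlaps.
Soloist Take starts after Sectional Take ends, so Sectional Take has no further overlaps.
Chamber Run-through starts after Soloist Take ends, so Soloist Take has no further overlaps.
Full Warm-up starts before Chamber Run-through ends → Chamber Run-through and Full Warm-up overlap.

Brass Rehearsal & Strings Block, Chamber Run-through & Full Warm-up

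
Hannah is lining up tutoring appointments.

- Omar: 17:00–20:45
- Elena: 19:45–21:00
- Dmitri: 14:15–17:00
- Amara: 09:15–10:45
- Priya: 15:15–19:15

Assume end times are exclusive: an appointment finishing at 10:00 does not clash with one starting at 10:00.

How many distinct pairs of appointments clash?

3

Sorted by start: Amara, Dmitri, Priya, Omar, Elena.
Dmitri starts after Amara ends; Amara is clear from here.
Priya starts before Dmitri ends → Dmitri and Priya overlap.
Omar starts exactly when Dmitri ends (back-to-back, no overlap); Dmitri is clear from here.
Omar starts before Priya ends → Priya and Omar overlap.
Elena starts after Priya ends.
Elena starts before Omar ends → Omar and Elena overlap.
Overlapping pairs: Dmitri & Priya, Elena & Omar, Omar & Priya — 3 in total.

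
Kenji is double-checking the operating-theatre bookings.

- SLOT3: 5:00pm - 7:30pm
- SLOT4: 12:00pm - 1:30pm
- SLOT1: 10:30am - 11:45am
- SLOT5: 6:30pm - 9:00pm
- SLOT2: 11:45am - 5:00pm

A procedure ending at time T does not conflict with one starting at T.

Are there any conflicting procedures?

Sorted by start: SLOT1, SLOT2, SLOT4, SLOT3, SLOT5.
SLOT2 starts exactly when SLOT1 ends (back-to-back, no overlap); SLOT1 is clear from here.
SLOT4 starts before SLOT2 ends → SLOT2 and SLOT4 overlap.
That's a conflict, so the schedule is not conflict-free.

Yes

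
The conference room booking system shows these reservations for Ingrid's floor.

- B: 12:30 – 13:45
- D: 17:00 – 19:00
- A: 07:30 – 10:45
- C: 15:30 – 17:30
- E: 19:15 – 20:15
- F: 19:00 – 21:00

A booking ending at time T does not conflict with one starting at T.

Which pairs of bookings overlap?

C & D, E & F

Sorted by start: A, B, C, D, F, E.
B starts after A ends, so A has no further overlaps.
C starts after B ends, so B has no further overlaps.
D starts before C ends → C and D overlap.
F starts after C ends, so C has no further overlaps.
F starts exactly when D ends (back-to-back, no overlap), so D has no further overlaps.
E starts before F ends → F and E overlap.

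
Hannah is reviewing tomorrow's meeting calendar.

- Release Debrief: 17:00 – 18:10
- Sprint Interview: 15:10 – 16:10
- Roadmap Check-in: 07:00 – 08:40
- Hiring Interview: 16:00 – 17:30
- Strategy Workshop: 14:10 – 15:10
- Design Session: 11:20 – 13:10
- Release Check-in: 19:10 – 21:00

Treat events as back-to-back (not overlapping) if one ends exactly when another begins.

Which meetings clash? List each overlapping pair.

Hiring Interview & Release Debrief, Hiring Interview & Sprint Interview

Sorted by start: Roadmap Check-in, Design Session, Strategy Workshop, Sprint Interview, Hiring Interview, Release Debrief, Release Check-in.
Design Session starts after Roadmap Check-in ends, so nothing later overlaps Roadmap Check-in either.
Strategy Workshop starts after Design Session ends, so nothing later overlaps Design Session either.
Sprint Interview starts exactly when Strategy Workshop ends (back-to-back, no overlap), so nothing later overlaps Strategy Workshop either.
Hiring Interview starts before Sprint Interview ends → Sprint Interview and Hiring Interview overlap.
Release Debrief starts after Sprint Interview ends, so nothing later overlaps Sprint Interview either.
Release Debrief starts before Hiring Interview ends → Hiring Interview and Release Debrief overlap.
Release Check-in starts after Hiring Interview ends.
Release Check-in starts after Release Debrief ends.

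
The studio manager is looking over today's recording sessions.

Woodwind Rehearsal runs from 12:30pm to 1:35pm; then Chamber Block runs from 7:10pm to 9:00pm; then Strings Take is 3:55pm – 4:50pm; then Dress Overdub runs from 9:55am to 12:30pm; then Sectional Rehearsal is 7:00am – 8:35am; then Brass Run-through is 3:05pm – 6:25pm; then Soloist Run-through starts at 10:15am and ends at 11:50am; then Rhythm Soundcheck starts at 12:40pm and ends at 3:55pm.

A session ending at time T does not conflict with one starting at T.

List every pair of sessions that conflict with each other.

Sorted by start: Sectional Rehearsal, Dress Overdub, Soloist Run-through, Woodwind Rehearsal, Rhythm Soundcheck, Brass Run-through, Strings Take, Chamber Block.
Dress Overdub starts after Sectional Rehearsal ends, so nothing later overlaps Sectional Rehearsal either.
Soloist Run-through starts before Dress Overdub ends → Dress Overdub and Soloist Run-through overlap.
Woodwind Rehearsal starts exactly when Dress Overdub ends (back-to-back, no overlap), so nothing later overlaps Dress Overdub either.
Woodwind Rehearsal starts after Soloist Run-through ends, so nothing later overlaps Soloist Run-through either.
Rhythm Soundcheck starts before Woodwind Rehearsal ends → Woodwind Rehearsal and Rhythm Soundcheck overlap.
Brass Run-through starts after Woodwind Rehearsal ends, so nothing later overlaps Woodwind Rehearsal either.
Brass Run-through starts before Rhythm Soundcheck ends → Rhythm Soundcheck and Brass Run-through overlap.
Strings Take starts exactly when Rhythm Soundcheck ends (back-to-back, no overlap), so nothing later overlaps Rhythm Soundcheck either.
Strings Take starts before Brass Run-through ends → Brass Run-through and Strings Take overlap.
Chamber Block starts after Brass Run-through ends.
Chamber Block starts after Strings Take ends.

Brass Run-through & Rhythm Soundcheck, Brass Run-through & Strings Take, Dress Overdub & Soloist Run-through, Rhythm Soundcheck & Woodwind Rehearsal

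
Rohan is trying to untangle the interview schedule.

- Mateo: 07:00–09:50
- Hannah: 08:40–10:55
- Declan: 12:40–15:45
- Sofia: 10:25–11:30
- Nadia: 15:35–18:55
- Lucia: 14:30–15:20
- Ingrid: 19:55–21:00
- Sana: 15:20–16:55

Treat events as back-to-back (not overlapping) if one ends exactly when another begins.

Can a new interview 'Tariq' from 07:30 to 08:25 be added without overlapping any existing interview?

Mateo: starts 07:00 before Tariq ends 08:25, and ends 09:50 after Tariq starts 07:30 → overlap.
Hannah: starts 08:40 at or after Tariq ends 08:25 → clear.
Sofia: starts 10:25 at or after Tariq ends 08:25 → clear.
Declan: starts 12:40 at or after Tariq ends 08:25 → clear.
Lucia: starts 14:30 at or after Tariq ends 08:25 → clear.
Sana: starts 15:20 at or after Tariq ends 08:25 → clear.
Nadia: starts 15:35 at or after Tariq ends 08:25 → clear.
Ingrid: starts 19:55 at or after Tariq ends 08:25 → clear.
Tariq overlaps Mateo.

No — it overlaps Mateo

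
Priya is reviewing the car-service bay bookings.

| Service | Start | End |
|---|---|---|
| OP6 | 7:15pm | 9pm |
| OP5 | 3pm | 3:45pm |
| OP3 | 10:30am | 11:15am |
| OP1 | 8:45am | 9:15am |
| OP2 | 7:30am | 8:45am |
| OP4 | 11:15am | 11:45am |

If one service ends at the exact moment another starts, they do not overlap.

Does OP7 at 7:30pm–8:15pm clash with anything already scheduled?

OP2: ends 8:45am at or before OP7 starts 7:30pm → clear.
OP1: ends 9:15am at or before OP7 starts 7:30pm → clear.
OP3: ends 11:15am at or before OP7 starts 7:30pm → clear.
OP4: ends 11:45am at or before OP7 starts 7:30pm → clear.
OP5: ends 3:45pm at or before OP7 starts 7:30pm → clear.
OP6: starts 7:15pm before OP7 ends 8:15pm, and ends 9pm after OP7 starts 7:30pm → overlap.
OP7 overlaps OP6.

Yes — it overlaps OP6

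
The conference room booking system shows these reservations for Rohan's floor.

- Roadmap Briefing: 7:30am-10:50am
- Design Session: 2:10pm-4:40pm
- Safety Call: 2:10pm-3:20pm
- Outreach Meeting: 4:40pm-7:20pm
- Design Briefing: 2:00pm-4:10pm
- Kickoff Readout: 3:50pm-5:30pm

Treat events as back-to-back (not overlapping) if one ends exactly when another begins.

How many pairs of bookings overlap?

Sorted by start: Roadmap Briefing, Design Briefing, Safety Call, Design Session, Kickoff Readout, Outreach Meeting.
Design Briefing starts after Roadmap Briefing ends, so nothing later overlaps Roadmap Briefing either.
Safety Call starts before Design Briefing ends → Design Briefing and Safety Call overlap.
Design Session starts before Design Briefing ends → Design Briefing and Design Session overlap.
Kickoff Readout starts before Design Briefing ends → Design Briefing and Kickoff Readout overlap.
Outreach Meeting starts after Design Briefing ends.
Design Session starts before Safety Call ends → Safety Call and Design Session overlap.
Kickoff Readout starts after Safety Call ends, so nothing later overlaps Safety Call either.
Kickoff Readout starts before Design Session ends → Design Session and Kickoff Readout overlap.
Outreach Meeting starts exactly when Design Session ends (back-to-back, no overlap).
Outreach Meeting starts before Kickoff Readout ends → Kickoff Readout and Outreach Meeting overlap.
Overlapping pairs: Design Briefing & Design Session, Design Briefing & Kickoff Readout, Design Briefing & Safety Call, Design Session & Kickoff Readout, Design Session & Safety Call, Kickoff Readout & Outreach Meeting — 6 in total.

6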